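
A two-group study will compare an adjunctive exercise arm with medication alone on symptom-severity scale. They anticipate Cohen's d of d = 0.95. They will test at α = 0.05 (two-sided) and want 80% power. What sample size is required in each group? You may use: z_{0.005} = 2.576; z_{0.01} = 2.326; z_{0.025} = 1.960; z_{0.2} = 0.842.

n = 18 per group

For two independent groups with equal n: n = 2·((z_{α/2} + z_β) / d)².
z_{α/2} + z_β = 1.960 + 0.842 = 2.802.
n = 2 × (2.802 / 0.95)² = 2 × 2.949² = 2 × 8.70 = 17.4.
Round up to the next whole participant.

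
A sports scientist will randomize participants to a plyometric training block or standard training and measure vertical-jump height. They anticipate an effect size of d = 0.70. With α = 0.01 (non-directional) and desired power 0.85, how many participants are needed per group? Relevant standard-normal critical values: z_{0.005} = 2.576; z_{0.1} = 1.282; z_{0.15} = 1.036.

For two independent groups with equal n: n = 2·((z_{α/2} + z_β) / d)².
z_{α/2} + z_β = 2.576 + 1.036 = 3.612.
n = 2 × (3.612 / 0.70)² = 2 × 5.160² = 2 × 26.63 = 53.3.
Round up to the next whole participant.

n = 54 per group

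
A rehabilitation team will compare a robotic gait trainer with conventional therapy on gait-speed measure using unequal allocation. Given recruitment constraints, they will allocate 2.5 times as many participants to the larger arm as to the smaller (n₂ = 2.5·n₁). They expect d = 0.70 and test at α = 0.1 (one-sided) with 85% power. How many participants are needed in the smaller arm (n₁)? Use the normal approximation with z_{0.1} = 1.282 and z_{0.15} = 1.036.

With allocation ratio k = n₂/n₁ = 2.5, Var(x̄₁−x̄₂) = σ²(1/n₁ + 1/(k·n₁)) = σ²·(k+1)/(k·n₁).
So n₁ = (1 + 1/k)·((z_{α} + z_β)/d)² = 1.400 × (2.318/0.70)².
n₁ = 1.400 × 10.97 = 15.4.
Round up: n₁ = 16, giving n₂ = 2.5 × 16 = 40.

n₁ = 16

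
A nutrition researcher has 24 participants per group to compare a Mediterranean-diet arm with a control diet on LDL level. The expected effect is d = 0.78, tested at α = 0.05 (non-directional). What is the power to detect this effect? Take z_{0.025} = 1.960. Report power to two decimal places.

power ≈ 0.77

For two equal groups, power = Φ(d·√(n/2) − z_{α/2}).
d·√(n/2) = 0.78 × √(24/2) = 0.78 × 3.464 = 2.702.
z_β = 2.702 − 1.960 = 0.742.
Power = Φ(0.742) = 0.771.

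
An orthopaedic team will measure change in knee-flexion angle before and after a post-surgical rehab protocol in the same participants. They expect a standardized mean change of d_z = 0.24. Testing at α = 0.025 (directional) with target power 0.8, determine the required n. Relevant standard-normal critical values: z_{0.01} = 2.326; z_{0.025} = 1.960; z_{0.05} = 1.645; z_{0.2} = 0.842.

For a paired (one-sample on differences) test: n = ((z_{α} + z_β) / d)².
z_{α} + z_β = 1.960 + 0.842 = 2.802.
n = (2.802 / 0.24)² = 11.675² = 136.31.
Round up.

n = 137 pairs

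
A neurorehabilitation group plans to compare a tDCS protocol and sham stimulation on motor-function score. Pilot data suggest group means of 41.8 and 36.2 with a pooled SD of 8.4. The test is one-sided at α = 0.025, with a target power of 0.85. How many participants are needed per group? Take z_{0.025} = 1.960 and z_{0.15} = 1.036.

Cohen's d = |M₁ − M₂| / SD_pooled = |41.8 − 36.2| / 8.4 = 5.6 / 8.4 = 0.667.
For two independent groups with equal n: n = 2·((z_{α} + z_β) / d)².
z_{α} + z_β = 1.960 + 1.036 = 2.996.
n = 2 × (2.996 / 0.667)² = 2 × 4.492² = 2 × 20.18 = 40.4.
Round up to the next whole participant.

n = 41 per group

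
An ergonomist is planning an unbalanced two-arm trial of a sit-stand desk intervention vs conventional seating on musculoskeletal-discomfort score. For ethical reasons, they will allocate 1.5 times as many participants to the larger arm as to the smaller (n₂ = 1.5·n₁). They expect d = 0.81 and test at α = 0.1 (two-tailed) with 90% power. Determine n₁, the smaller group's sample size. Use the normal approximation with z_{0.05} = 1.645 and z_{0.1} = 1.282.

n₁ = 22

With allocation ratio k = n₂/n₁ = 1.5, Var(x̄₁−x̄₂) = σ²(1/n₁ + 1/(k·n₁)) = σ²·(k+1)/(k·n₁).
So n₁ = (1 + 1/k)·((z_{α/2} + z_β)/d)² = 1.667 × (2.927/0.81)².
n₁ = 1.667 × 13.06 = 21.8.
Round up: n₁ = 22, giving n₂ = 1.5 × 22 = 33.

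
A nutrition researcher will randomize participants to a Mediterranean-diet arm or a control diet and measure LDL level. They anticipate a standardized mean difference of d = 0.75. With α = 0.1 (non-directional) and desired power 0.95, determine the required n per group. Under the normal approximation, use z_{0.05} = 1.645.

n = 39 per group

For two independent groups with equal n: n = 2·((z_{α/2} + z_β) / d)².
z_{α/2} + z_β = 1.645 + 1.645 = 3.290.
n = 2 × (3.290 / 0.75)² = 2 × 4.387² = 2 × 19.24 = 38.5.
Round up to the next whole participant.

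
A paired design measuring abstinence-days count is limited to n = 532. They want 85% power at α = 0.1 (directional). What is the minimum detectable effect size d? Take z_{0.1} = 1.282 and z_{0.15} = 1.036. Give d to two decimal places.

d_min ≈ 0.10

For a single sample (or paired design) of n = 532: d_min = (z_{α} + z_β)/√n.
z-sum = 1.282 + 1.036 = 2.318.
d_min = 2.318 / √532 = 2.318 / 23.065 = 0.100.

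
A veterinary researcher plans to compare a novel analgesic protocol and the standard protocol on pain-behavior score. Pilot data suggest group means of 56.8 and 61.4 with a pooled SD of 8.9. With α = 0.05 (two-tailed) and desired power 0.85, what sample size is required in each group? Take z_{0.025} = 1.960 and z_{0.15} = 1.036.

Cohen's d = |M₁ − M₂| / SD_pooled = |56.8 − 61.4| / 8.9 = 4.6 / 8.9 = 0.517.
For two independent groups with equal n: n = 2·((z_{α/2} + z_β) / d)².
z_{α/2} + z_β = 1.960 + 1.036 = 2.996.
n = 2 × (2.996 / 0.517)² = 2 × 5.795² = 2 × 33.58 = 67.2.
Round up to the next whole participant.

n = 68 per group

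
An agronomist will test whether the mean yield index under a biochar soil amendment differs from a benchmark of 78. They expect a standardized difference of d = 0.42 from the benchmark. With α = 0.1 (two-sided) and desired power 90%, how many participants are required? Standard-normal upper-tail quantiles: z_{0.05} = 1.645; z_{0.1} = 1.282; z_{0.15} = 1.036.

For a one-sample test: n = ((z_{α/2} + z_β) / d)².
z_{α/2} + z_β = 1.645 + 1.282 = 2.927.
n = (2.927 / 0.42)² = 6.969² = 48.57.
Round up.

n = 49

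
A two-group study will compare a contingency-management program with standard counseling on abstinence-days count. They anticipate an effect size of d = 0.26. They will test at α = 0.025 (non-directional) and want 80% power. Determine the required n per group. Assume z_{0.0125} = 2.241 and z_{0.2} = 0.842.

For two independent groups with equal n: n = 2·((z_{α/2} + z_β) / d)².
z_{α/2} + z_β = 2.241 + 0.842 = 3.083.
n = 2 × (3.083 / 0.26)² = 2 × 11.858² = 2 × 140.60 = 281.2.
Round up to the next whole participant.

n = 282 per group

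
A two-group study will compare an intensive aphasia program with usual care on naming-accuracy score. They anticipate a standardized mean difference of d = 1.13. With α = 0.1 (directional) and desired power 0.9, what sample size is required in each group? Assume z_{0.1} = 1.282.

For two independent groups with equal n: n = 2·((z_{α} + z_β) / d)².
z_{α} + z_β = 1.282 + 1.282 = 2.564.
n = 2 × (2.564 / 1.13)² = 2 × 2.269² = 2 × 5.15 = 10.3.
Round up to the next whole participant.

n = 11 per group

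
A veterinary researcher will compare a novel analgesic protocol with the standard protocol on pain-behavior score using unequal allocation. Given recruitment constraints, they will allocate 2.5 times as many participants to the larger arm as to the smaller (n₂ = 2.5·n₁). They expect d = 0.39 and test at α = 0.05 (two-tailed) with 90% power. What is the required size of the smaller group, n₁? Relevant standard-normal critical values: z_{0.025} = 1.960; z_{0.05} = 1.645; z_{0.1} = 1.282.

n₁ = 97

With allocation ratio k = n₂/n₁ = 2.5, Var(x̄₁−x̄₂) = σ²(1/n₁ + 1/(k·n₁)) = σ²·(k+1)/(k·n₁).
So n₁ = (1 + 1/k)·((z_{α/2} + z_β)/d)² = 1.400 × (3.242/0.39)².
n₁ = 1.400 × 69.10 = 96.7.
Round up: n₁ = 97, giving n₂ = ⌈2.5 × 97⌉ = ⌈242.5⌉ = 243.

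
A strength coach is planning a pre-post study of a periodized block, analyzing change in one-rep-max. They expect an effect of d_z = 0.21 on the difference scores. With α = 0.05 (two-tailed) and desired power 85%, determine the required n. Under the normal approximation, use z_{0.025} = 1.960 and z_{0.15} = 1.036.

n = 204 pairs

For a paired (one-sample on differences) test: n = ((z_{α/2} + z_β) / d)².
z_{α/2} + z_β = 1.960 + 1.036 = 2.996.
n = (2.996 / 0.21)² = 14.267² = 203.54.
Round up.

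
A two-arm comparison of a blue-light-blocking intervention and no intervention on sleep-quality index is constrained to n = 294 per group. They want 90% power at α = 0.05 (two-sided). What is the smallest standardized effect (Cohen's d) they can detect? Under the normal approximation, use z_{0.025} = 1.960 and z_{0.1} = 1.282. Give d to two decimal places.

d_min ≈ 0.27

For two independent groups of n = 294 each: d_min = (z_{α/2} + z_β)·√(2/n).
z-sum = 1.960 + 1.282 = 3.242.
d_min = 3.242 × √(2/294) = 3.242 × 0.0825 = 0.267.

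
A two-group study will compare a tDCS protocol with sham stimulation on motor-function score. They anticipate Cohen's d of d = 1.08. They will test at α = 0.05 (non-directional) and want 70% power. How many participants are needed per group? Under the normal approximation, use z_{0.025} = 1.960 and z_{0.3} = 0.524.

n = 11 per group

For two independent groups with equal n: n = 2·((z_{α/2} + z_β) / d)².
z_{α/2} + z_β = 1.960 + 0.524 = 2.484.
n = 2 × (2.484 / 1.08)² = 2 × 2.300² = 2 × 5.29 = 10.6.
Round up to the next whole participant.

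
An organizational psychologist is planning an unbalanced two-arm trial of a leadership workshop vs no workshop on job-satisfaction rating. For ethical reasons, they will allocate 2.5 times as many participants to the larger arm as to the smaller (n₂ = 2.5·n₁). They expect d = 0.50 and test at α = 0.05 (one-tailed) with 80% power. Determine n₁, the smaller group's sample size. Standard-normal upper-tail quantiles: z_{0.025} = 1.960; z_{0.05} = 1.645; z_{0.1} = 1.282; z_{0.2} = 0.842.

With allocation ratio k = n₂/n₁ = 2.5, Var(x̄₁−x̄₂) = σ²(1/n₁ + 1/(k·n₁)) = σ²·(k+1)/(k·n₁).
So n₁ = (1 + 1/k)·((z_{α} + z_β)/d)² = 1.400 × (2.487/0.50)².
n₁ = 1.400 × 24.74 = 34.6.
Round up: n₁ = 35, giving n₂ = ⌈2.5 × 35⌉ = ⌈87.5⌉ = 88.

n₁ = 35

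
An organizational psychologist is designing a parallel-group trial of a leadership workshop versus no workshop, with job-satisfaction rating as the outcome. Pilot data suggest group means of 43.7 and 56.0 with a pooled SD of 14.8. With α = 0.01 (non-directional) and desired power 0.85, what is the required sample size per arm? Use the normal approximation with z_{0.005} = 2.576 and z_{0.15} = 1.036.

n = 38 per group

Cohen's d = |M₁ − M₂| / SD_pooled = |43.7 − 56.0| / 14.8 = 12.3 / 14.8 = 0.831.
For two independent groups with equal n: n = 2·((z_{α/2} + z_β) / d)².
z_{α/2} + z_β = 2.576 + 1.036 = 3.612.
n = 2 × (3.612 / 0.831)² = 2 × 4.347² = 2 × 18.89 = 37.8.
Round up to the next whole participant.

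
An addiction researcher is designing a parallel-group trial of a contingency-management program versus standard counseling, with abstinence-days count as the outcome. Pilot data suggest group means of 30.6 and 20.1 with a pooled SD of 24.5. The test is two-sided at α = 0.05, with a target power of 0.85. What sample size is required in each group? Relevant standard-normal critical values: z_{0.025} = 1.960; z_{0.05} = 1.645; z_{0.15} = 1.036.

Cohen's d = |M₁ − M₂| / SD_pooled = |30.6 − 20.1| / 24.5 = 10.5 / 24.5 = 0.429.
For two independent groups with equal n: n = 2·((z_{α/2} + z_β) / d)².
z_{α/2} + z_β = 1.960 + 1.036 = 2.996.
n = 2 × (2.996 / 0.429)² = 2 × 6.984² = 2 × 48.77 = 97.5.
Round up to the next whole participant.

n = 98 per group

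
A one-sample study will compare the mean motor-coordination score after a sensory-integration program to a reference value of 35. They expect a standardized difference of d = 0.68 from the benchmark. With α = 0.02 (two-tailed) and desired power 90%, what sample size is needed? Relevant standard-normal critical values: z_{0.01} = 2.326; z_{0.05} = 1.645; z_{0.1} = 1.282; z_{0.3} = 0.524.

n = 29

For a one-sample test: n = ((z_{α/2} + z_β) / d)².
z_{α/2} + z_β = 2.326 + 1.282 = 3.608.
n = (3.608 / 0.68)² = 5.306² = 28.15.
Round up.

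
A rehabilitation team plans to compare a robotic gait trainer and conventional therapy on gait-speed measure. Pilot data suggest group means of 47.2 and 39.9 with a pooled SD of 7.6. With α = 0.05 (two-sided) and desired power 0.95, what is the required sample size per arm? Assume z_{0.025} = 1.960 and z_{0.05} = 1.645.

Cohen's d = |M₁ − M₂| / SD_pooled = |47.2 − 39.9| / 7.6 = 7.3 / 7.6 = 0.961.
For two independent groups with equal n: n = 2·((z_{α/2} + z_β) / d)².
z_{α/2} + z_β = 1.960 + 1.645 = 3.605.
n = 2 × (3.605 / 0.961)² = 2 × 3.751² = 2 × 14.07 = 28.1.
Round up to the next whole participant.

n = 29 per group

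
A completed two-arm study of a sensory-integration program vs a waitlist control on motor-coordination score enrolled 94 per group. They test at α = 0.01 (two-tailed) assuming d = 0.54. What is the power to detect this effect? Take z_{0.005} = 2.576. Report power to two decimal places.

For two equal groups, power = Φ(d·√(n/2) − z_{α/2}).
d·√(n/2) = 0.54 × √(94/2) = 0.54 × 6.856 = 3.702.
z_β = 3.702 − 2.576 = 1.126.
Power = Φ(1.126) = 0.870.

power ≈ 0.87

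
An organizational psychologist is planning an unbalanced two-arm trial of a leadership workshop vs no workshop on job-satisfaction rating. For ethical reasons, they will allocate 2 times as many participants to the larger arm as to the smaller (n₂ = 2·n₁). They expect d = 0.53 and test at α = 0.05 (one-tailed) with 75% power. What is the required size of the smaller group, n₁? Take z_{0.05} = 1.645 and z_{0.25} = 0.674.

n₁ = 29

With allocation ratio k = n₂/n₁ = 2, Var(x̄₁−x̄₂) = σ²(1/n₁ + 1/(k·n₁)) = σ²·(k+1)/(k·n₁).
So n₁ = (1 + 1/k)·((z_{α} + z_β)/d)² = 1.500 × (2.319/0.53)².
n₁ = 1.500 × 19.14 = 28.7.
Round up: n₁ = 29, giving n₂ = 2 × 29 = 58.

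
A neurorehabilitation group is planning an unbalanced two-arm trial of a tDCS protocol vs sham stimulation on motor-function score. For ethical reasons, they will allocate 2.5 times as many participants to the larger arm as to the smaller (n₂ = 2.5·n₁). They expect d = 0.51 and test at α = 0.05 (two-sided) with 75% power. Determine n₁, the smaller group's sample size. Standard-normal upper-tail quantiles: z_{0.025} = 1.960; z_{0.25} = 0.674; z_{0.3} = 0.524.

n₁ = 38

With allocation ratio k = n₂/n₁ = 2.5, Var(x̄₁−x̄₂) = σ²(1/n₁ + 1/(k·n₁)) = σ²·(k+1)/(k·n₁).
So n₁ = (1 + 1/k)·((z_{α/2} + z_β)/d)² = 1.400 × (2.634/0.51)².
n₁ = 1.400 × 26.67 = 37.3.
Round up: n₁ = 38, giving n₂ = 2.5 × 38 = 95.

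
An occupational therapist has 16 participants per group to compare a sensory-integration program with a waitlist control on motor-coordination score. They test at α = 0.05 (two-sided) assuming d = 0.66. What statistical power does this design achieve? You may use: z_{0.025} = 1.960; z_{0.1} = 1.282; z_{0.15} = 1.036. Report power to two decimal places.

For two equal groups, power = Φ(d·√(n/2) − z_{α/2}).
d·√(n/2) = 0.66 × √(16/2) = 0.66 × 2.828 = 1.867.
z_β = 1.867 − 1.960 = -0.093.
Power = Φ(-0.093) = 0.463.

power ≈ 0.46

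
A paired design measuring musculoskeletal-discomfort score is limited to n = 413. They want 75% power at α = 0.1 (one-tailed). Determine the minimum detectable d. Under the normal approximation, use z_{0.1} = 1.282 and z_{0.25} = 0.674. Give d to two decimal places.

For a single sample (or paired design) of n = 413: d_min = (z_{α} + z_β)/√n.
z-sum = 1.282 + 0.674 = 1.956.
d_min = 1.956 / √413 = 1.956 / 20.322 = 0.096.

d_min ≈ 0.10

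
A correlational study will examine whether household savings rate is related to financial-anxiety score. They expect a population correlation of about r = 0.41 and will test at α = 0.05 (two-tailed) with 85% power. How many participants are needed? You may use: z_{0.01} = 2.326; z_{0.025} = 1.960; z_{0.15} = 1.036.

Fisher's z: C = ½·ln((1+r)/(1−r)) = ½·ln(2.3898) = 0.4356.
n = ((z_{α/2} + z_β)/C)² + 3.
(1.960 + 1.036) / 0.4356 = 2.996 / 0.4356 = 6.878.
n = 6.878² + 3 = 47.31 + 3 = 50.3.
Round up.

n = 51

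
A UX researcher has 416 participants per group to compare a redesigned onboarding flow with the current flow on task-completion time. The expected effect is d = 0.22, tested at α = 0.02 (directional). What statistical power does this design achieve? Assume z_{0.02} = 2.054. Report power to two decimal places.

For two equal groups, power = Φ(d·√(n/2) − z_{α}).
d·√(n/2) = 0.22 × √(416/2) = 0.22 × 14.422 = 3.173.
z_β = 3.173 − 2.054 = 1.119.
Power = Φ(1.119) = 0.868.

power ≈ 0.87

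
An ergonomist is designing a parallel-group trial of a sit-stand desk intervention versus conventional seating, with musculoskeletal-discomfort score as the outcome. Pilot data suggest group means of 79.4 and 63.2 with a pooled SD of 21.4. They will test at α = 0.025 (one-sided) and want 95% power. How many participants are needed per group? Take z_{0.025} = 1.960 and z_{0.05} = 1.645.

n = 46 per group

Cohen's d = |M₁ − M₂| / SD_pooled = |79.4 − 63.2| / 21.4 = 16.2 / 21.4 = 0.757.
For two independent groups with equal n: n = 2·((z_{α} + z_β) / d)².
z_{α} + z_β = 1.960 + 1.645 = 3.605.
n = 2 × (3.605 / 0.757)² = 2 × 4.762² = 2 × 22.68 = 45.4.
Round up to the next whole participant.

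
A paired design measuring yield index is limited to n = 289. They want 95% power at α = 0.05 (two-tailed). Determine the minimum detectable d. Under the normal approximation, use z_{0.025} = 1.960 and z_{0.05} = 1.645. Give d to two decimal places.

d_min ≈ 0.21

For a single sample (or paired design) of n = 289: d_min = (z_{α/2} + z_β)/√n.
z-sum = 1.960 + 1.645 = 3.605.
d_min = 3.605 / √289 = 3.605 / 17.000 = 0.212.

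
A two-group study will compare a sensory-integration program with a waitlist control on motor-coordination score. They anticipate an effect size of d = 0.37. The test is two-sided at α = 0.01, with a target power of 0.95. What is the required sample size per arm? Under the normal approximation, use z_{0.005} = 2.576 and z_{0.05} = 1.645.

For two independent groups with equal n: n = 2·((z_{α/2} + z_β) / d)².
z_{α/2} + z_β = 2.576 + 1.645 = 4.221.
n = 2 × (4.221 / 0.37)² = 2 × 11.408² = 2 × 130.14 = 260.3.
Round up to the next whole participant.

n = 261 per group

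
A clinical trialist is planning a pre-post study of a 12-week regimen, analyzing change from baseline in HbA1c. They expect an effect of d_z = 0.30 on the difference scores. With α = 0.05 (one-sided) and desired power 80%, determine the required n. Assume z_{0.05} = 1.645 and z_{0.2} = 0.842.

n = 69 pairs

For a paired (one-sample on differences) test: n = ((z_{α} + z_β) / d)².
z_{α} + z_β = 1.645 + 0.842 = 2.487.
n = (2.487 / 0.30)² = 8.290² = 68.72.
Round up.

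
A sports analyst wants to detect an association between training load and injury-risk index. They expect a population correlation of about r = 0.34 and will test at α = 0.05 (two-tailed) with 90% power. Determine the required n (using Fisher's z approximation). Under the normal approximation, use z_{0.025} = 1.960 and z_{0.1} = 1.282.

n = 87

Fisher's z: C = ½·ln((1+r)/(1−r)) = ½·ln(2.0303) = 0.3541.
n = ((z_{α/2} + z_β)/C)² + 3.
(1.960 + 1.282) / 0.3541 = 3.242 / 0.3541 = 9.156.
n = 9.156² + 3 = 83.83 + 3 = 86.8.
Round up.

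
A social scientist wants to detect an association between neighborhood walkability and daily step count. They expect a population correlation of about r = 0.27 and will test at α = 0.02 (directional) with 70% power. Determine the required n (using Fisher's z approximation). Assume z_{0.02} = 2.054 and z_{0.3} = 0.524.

n = 90

Fisher's z: C = ½·ln((1+r)/(1−r)) = ½·ln(1.7397) = 0.2769.
n = ((z_{α} + z_β)/C)² + 3.
(2.054 + 0.524) / 0.2769 = 2.578 / 0.2769 = 9.310.
n = 9.310² + 3 = 86.68 + 3 = 89.7.
Round up.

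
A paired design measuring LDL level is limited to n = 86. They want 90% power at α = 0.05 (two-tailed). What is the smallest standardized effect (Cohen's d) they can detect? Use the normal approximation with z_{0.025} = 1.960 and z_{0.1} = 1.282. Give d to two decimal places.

d_min ≈ 0.35

For a single sample (or paired design) of n = 86: d_min = (z_{α/2} + z_β)/√n.
z-sum = 1.960 + 1.282 = 3.242.
d_min = 3.242 / √86 = 3.242 / 9.274 = 0.350.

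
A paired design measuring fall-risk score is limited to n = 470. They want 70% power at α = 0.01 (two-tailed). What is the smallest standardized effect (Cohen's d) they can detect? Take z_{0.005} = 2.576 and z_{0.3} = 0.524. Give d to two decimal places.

d_min ≈ 0.14

For a single sample (or paired design) of n = 470: d_min = (z_{α/2} + z_β)/√n.
z-sum = 2.576 + 0.524 = 3.100.
d_min = 3.100 / √470 = 3.100 / 21.679 = 0.143.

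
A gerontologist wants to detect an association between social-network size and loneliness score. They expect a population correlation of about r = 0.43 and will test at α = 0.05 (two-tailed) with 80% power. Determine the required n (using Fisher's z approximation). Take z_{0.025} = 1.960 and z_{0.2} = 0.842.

n = 41

Fisher's z: C = ½·ln((1+r)/(1−r)) = ½·ln(2.5088) = 0.4599.
n = ((z_{α/2} + z_β)/C)² + 3.
(1.960 + 0.842) / 0.4599 = 2.802 / 0.4599 = 6.093.
n = 6.093² + 3 = 37.12 + 3 = 40.1.
Round up.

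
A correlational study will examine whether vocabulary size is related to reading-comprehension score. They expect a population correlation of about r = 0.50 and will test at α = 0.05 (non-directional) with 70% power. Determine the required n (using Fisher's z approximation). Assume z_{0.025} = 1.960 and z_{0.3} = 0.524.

Fisher's z: C = ½·ln((1+r)/(1−r)) = ½·ln(3.0000) = 0.5493.
n = ((z_{α/2} + z_β)/C)² + 3.
(1.960 + 0.524) / 0.5493 = 2.484 / 0.5493 = 4.522.
n = 4.522² + 3 = 20.45 + 3 = 23.4.
Round up.

n = 24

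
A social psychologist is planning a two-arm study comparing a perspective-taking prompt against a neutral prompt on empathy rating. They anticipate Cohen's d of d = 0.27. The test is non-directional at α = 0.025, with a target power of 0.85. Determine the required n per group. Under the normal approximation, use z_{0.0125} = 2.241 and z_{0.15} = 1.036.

For two independent groups with equal n: n = 2·((z_{α/2} + z_β) / d)².
z_{α/2} + z_β = 2.241 + 1.036 = 3.277.
n = 2 × (3.277 / 0.27)² = 2 × 12.137² = 2 × 147.31 = 294.6.
Round up to the next whole participant.

n = 295 per group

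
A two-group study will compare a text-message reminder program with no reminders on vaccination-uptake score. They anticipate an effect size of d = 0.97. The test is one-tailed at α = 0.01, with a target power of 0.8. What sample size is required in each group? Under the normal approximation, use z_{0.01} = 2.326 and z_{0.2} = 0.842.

For two independent groups with equal n: n = 2·((z_{α} + z_β) / d)².
z_{α} + z_β = 2.326 + 0.842 = 3.168.
n = 2 × (3.168 / 0.97)² = 2 × 3.266² = 2 × 10.67 = 21.3.
Round up to the next whole participant.

n = 22 per group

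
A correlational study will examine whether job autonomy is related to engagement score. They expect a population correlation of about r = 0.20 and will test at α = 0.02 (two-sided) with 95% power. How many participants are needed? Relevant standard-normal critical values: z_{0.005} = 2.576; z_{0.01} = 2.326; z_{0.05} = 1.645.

n = 387

Fisher's z: C = ½·ln((1+r)/(1−r)) = ½·ln(1.5000) = 0.2027.
n = ((z_{α/2} + z_β)/C)² + 3.
(2.326 + 1.645) / 0.2027 = 3.971 / 0.2027 = 19.591.
n = 19.591² + 3 = 383.79 + 3 = 386.8.
Round up.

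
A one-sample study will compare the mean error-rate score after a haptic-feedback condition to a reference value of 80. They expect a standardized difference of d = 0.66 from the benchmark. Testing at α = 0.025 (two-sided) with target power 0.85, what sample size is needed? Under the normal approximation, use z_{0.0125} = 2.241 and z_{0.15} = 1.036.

n = 25

For a one-sample test: n = ((z_{α/2} + z_β) / d)².
z_{α/2} + z_β = 2.241 + 1.036 = 3.277.
n = (3.277 / 0.66)² = 4.965² = 24.65.
Round up.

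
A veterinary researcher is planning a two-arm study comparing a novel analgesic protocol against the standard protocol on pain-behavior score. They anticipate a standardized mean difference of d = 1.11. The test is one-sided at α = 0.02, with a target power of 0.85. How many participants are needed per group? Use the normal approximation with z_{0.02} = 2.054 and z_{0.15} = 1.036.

For two independent groups with equal n: n = 2·((z_{α} + z_β) / d)².
z_{α} + z_β = 2.054 + 1.036 = 3.090.
n = 2 × (3.090 / 1.11)² = 2 × 2.784² = 2 × 7.75 = 15.5.
Round up to the next whole participant.

n = 16 per group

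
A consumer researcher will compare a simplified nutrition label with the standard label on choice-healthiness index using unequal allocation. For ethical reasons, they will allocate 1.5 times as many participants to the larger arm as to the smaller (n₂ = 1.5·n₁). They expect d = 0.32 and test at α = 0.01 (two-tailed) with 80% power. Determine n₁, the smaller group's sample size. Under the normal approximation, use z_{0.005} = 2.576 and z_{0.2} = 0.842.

With allocation ratio k = n₂/n₁ = 1.5, Var(x̄₁−x̄₂) = σ²(1/n₁ + 1/(k·n₁)) = σ²·(k+1)/(k·n₁).
So n₁ = (1 + 1/k)·((z_{α/2} + z_β)/d)² = 1.667 × (3.418/0.32)².
n₁ = 1.667 × 114.09 = 190.1.
Round up: n₁ = 191, giving n₂ = ⌈1.5 × 191⌉ = ⌈286.5⌉ = 287.

n₁ = 191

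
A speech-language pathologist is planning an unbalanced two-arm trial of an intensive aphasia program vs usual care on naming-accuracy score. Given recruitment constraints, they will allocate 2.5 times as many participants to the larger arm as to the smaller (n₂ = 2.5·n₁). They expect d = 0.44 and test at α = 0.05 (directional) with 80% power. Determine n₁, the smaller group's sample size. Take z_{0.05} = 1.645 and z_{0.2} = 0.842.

With allocation ratio k = n₂/n₁ = 2.5, Var(x̄₁−x̄₂) = σ²(1/n₁ + 1/(k·n₁)) = σ²·(k+1)/(k·n₁).
So n₁ = (1 + 1/k)·((z_{α} + z_β)/d)² = 1.400 × (2.487/0.44)².
n₁ = 1.400 × 31.95 = 44.7.
Round up: n₁ = 45, giving n₂ = ⌈2.5 × 45⌉ = ⌈112.5⌉ = 113.

n₁ = 45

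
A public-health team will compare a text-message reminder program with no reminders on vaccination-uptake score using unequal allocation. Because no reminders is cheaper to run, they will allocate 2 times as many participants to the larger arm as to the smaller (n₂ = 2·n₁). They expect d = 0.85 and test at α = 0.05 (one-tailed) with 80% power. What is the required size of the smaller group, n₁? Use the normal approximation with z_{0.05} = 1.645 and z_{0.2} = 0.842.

n₁ = 13

With allocation ratio k = n₂/n₁ = 2, Var(x̄₁−x̄₂) = σ²(1/n₁ + 1/(k·n₁)) = σ²·(k+1)/(k·n₁).
So n₁ = (1 + 1/k)·((z_{α} + z_β)/d)² = 1.500 × (2.487/0.85)².
n₁ = 1.500 × 8.56 = 12.8.
Round up: n₁ = 13, giving n₂ = 2 × 13 = 26.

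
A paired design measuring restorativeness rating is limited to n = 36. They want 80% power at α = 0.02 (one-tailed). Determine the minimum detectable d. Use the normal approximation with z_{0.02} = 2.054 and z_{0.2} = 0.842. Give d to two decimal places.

For a single sample (or paired design) of n = 36: d_min = (z_{α} + z_β)/√n.
z-sum = 2.054 + 0.842 = 2.896.
d_min = 2.896 / √36 = 2.896 / 6.000 = 0.483.

d_min ≈ 0.48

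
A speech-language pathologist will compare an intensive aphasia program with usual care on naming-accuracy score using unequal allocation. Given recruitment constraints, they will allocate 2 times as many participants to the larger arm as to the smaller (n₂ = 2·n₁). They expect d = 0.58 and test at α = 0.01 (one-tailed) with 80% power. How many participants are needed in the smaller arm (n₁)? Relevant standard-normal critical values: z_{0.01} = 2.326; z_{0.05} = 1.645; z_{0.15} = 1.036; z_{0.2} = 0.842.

With allocation ratio k = n₂/n₁ = 2, Var(x̄₁−x̄₂) = σ²(1/n₁ + 1/(k·n₁)) = σ²·(k+1)/(k·n₁).
So n₁ = (1 + 1/k)·((z_{α} + z_β)/d)² = 1.500 × (3.168/0.58)².
n₁ = 1.500 × 29.83 = 44.8.
Round up: n₁ = 45, giving n₂ = 2 × 45 = 90.

n₁ = 45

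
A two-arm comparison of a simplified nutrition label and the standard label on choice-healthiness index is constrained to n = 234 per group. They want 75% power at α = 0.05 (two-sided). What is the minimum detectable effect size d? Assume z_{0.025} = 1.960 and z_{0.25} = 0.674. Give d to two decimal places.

For two independent groups of n = 234 each: d_min = (z_{α/2} + z_β)·√(2/n).
z-sum = 1.960 + 0.674 = 2.634.
d_min = 2.634 × √(2/234) = 2.634 × 0.0925 = 0.244.

d_min ≈ 0.24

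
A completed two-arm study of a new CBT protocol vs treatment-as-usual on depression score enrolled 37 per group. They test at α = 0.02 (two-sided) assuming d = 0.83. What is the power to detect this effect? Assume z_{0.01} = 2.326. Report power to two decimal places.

power ≈ 0.89

For two equal groups, power = Φ(d·√(n/2) − z_{α/2}).
d·√(n/2) = 0.83 × √(37/2) = 0.83 × 4.301 = 3.570.
z_β = 3.570 − 2.326 = 1.244.
Power = Φ(1.244) = 0.893.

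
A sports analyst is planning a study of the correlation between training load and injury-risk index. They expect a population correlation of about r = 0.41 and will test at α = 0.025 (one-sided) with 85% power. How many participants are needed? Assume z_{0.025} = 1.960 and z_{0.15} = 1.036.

Fisher's z: C = ½·ln((1+r)/(1−r)) = ½·ln(2.3898) = 0.4356.
n = ((z_{α} + z_β)/C)² + 3.
(1.960 + 1.036) / 0.4356 = 2.996 / 0.4356 = 6.878.
n = 6.878² + 3 = 47.31 + 3 = 50.3.
Round up.

n = 51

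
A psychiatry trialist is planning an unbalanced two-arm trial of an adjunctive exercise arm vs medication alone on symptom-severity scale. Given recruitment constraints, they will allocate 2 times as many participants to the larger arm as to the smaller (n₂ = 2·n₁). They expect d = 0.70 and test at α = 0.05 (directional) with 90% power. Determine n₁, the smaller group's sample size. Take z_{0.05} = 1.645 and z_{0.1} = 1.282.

With allocation ratio k = n₂/n₁ = 2, Var(x̄₁−x̄₂) = σ²(1/n₁ + 1/(k·n₁)) = σ²·(k+1)/(k·n₁).
So n₁ = (1 + 1/k)·((z_{α} + z_β)/d)² = 1.500 × (2.927/0.70)².
n₁ = 1.500 × 17.48 = 26.2.
Round up: n₁ = 27, giving n₂ = 2 × 27 = 54.

n₁ = 27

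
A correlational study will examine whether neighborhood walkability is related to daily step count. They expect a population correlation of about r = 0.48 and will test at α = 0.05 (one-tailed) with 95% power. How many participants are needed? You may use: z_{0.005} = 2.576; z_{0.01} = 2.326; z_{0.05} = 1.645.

n = 43

Fisher's z: C = ½·ln((1+r)/(1−r)) = ½·ln(2.8462) = 0.5230.
n = ((z_{α} + z_β)/C)² + 3.
(1.645 + 1.645) / 0.5230 = 3.290 / 0.5230 = 6.291.
n = 6.291² + 3 = 39.57 + 3 = 42.6.
Round up.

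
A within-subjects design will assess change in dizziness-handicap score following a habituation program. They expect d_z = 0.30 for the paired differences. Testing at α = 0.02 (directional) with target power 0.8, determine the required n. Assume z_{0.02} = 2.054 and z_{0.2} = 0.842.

For a paired (one-sample on differences) test: n = ((z_{α} + z_β) / d)².
z_{α} + z_β = 2.054 + 0.842 = 2.896.
n = (2.896 / 0.30)² = 9.653² = 93.19.
Round up.

n = 94 pairs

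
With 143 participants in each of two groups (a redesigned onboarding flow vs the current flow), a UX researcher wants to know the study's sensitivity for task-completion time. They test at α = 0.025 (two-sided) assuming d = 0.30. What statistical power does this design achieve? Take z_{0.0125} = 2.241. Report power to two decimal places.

power ≈ 0.62

For two equal groups, power = Φ(d·√(n/2) − z_{α/2}).
d·√(n/2) = 0.30 × √(143/2) = 0.30 × 8.456 = 2.537.
z_β = 2.537 − 2.241 = 0.296.
Power = Φ(0.296) = 0.616.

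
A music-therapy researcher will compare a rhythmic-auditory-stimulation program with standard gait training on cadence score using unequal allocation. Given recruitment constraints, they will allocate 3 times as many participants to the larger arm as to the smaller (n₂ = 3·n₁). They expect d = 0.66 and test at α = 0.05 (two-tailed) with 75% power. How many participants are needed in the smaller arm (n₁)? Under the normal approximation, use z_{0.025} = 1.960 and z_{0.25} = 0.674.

n₁ = 22

With allocation ratio k = n₂/n₁ = 3, Var(x̄₁−x̄₂) = σ²(1/n₁ + 1/(k·n₁)) = σ²·(k+1)/(k·n₁).
So n₁ = (1 + 1/k)·((z_{α/2} + z_β)/d)² = 1.333 × (2.634/0.66)².
n₁ = 1.333 × 15.93 = 21.2.
Round up: n₁ = 22, giving n₂ = 3 × 22 = 66.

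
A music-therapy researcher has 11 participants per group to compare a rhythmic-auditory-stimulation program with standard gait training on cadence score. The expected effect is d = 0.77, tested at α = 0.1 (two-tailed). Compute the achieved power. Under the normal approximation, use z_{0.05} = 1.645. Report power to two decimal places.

power ≈ 0.56

For two equal groups, power = Φ(d·√(n/2) − z_{α/2}).
d·√(n/2) = 0.77 × √(11/2) = 0.77 × 2.345 = 1.806.
z_β = 1.806 − 1.645 = 0.161.
Power = Φ(0.161) = 0.564.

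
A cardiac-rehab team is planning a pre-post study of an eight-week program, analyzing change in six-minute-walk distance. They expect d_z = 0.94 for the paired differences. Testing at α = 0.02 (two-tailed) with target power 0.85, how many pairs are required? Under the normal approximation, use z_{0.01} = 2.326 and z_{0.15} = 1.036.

n = 13 pairs

For a paired (one-sample on differences) test: n = ((z_{α/2} + z_β) / d)².
z_{α/2} + z_β = 2.326 + 1.036 = 3.362.
n = (3.362 / 0.94)² = 3.577² = 12.79.
Round up.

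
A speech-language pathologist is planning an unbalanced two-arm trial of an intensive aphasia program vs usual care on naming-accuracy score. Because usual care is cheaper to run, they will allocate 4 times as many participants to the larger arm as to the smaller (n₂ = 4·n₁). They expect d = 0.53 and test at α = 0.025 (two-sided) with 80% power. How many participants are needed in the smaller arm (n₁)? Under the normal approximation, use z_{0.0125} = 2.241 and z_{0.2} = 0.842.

n₁ = 43

With allocation ratio k = n₂/n₁ = 4, Var(x̄₁−x̄₂) = σ²(1/n₁ + 1/(k·n₁)) = σ²·(k+1)/(k·n₁).
So n₁ = (1 + 1/k)·((z_{α/2} + z_β)/d)² = 1.250 × (3.083/0.53)².
n₁ = 1.250 × 33.84 = 42.3.
Round up: n₁ = 43, giving n₂ = 4 × 43 = 172.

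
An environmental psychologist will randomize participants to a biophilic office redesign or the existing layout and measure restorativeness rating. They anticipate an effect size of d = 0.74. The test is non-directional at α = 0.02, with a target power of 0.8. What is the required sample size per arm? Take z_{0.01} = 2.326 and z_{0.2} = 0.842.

For two independent groups with equal n: n = 2·((z_{α/2} + z_β) / d)².
z_{α/2} + z_β = 2.326 + 0.842 = 3.168.
n = 2 × (3.168 / 0.74)² = 2 × 4.281² = 2 × 18.33 = 36.7.
Round up to the next whole participant.

n = 37 per group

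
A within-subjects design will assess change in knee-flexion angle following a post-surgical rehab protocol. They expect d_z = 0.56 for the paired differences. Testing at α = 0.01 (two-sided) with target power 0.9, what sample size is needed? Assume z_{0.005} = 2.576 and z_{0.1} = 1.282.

For a paired (one-sample on differences) test: n = ((z_{α/2} + z_β) / d)².
z_{α/2} + z_β = 2.576 + 1.282 = 3.858.
n = (3.858 / 0.56)² = 6.889² = 47.46.
Round up.

n = 48 pairs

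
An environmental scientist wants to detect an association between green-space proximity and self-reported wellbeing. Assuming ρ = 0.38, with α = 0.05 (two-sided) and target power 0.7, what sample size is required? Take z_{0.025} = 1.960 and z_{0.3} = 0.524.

Fisher's z: C = ½·ln((1+r)/(1−r)) = ½·ln(2.2258) = 0.4001.
n = ((z_{α/2} + z_β)/C)² + 3.
(1.960 + 0.524) / 0.4001 = 2.484 / 0.4001 = 6.208.
n = 6.208² + 3 = 38.54 + 3 = 41.5.
Round up.

n = 42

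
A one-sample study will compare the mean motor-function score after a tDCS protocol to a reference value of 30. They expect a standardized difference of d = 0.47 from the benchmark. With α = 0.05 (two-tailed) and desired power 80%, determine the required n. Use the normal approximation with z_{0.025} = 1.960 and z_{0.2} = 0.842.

n = 36

For a one-sample test: n = ((z_{α/2} + z_β) / d)².
z_{α/2} + z_β = 1.960 + 0.842 = 2.802.
n = (2.802 / 0.47)² = 5.962² = 35.54.
Round up.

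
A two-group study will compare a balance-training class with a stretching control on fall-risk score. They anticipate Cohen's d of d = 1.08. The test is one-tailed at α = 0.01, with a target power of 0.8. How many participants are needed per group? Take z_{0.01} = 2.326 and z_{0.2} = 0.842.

For two independent groups with equal n: n = 2·((z_{α} + z_β) / d)².
z_{α} + z_β = 2.326 + 0.842 = 3.168.
n = 2 × (3.168 / 1.08)² = 2 × 2.933² = 2 × 8.60 = 17.2.
Round up to the next whole participant.

n = 18 per group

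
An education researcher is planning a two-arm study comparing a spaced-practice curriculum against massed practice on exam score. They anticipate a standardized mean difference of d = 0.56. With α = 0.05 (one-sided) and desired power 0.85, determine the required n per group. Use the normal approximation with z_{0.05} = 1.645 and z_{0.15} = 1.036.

For two independent groups with equal n: n = 2·((z_{α} + z_β) / d)².
z_{α} + z_β = 1.645 + 1.036 = 2.681.
n = 2 × (2.681 / 0.56)² = 2 × 4.787² = 2 × 22.92 = 45.8.
Round up to the next whole participant.

n = 46 per group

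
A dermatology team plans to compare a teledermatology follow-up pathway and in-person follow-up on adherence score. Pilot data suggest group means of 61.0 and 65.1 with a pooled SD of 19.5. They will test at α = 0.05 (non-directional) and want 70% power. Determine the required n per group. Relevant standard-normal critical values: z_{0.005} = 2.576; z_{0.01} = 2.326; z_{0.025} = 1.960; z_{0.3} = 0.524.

Cohen's d = |M₁ − M₂| / SD_pooled = |61.0 − 65.1| / 19.5 = 4.1 / 19.5 = 0.210.
For two independent groups with equal n: n = 2·((z_{α/2} + z_β) / d)².
z_{α/2} + z_β = 1.960 + 0.524 = 2.484.
n = 2 × (2.484 / 0.210)² = 2 × 11.829² = 2 × 139.92 = 279.8.
Round up to the next whole participant.

n = 280 per group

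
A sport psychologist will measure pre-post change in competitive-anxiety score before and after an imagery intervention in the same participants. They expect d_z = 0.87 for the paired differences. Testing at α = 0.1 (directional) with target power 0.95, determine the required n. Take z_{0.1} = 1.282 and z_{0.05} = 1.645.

n = 12 pairs

For a paired (one-sample on differences) test: n = ((z_{α} + z_β) / d)².
z_{α} + z_β = 1.282 + 1.645 = 2.927.
n = (2.927 / 0.87)² = 3.364² = 11.32.
Round up.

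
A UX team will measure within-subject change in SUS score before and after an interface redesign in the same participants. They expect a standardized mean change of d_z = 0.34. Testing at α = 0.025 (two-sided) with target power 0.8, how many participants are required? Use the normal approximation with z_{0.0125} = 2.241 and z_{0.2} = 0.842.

n = 83 pairs

For a paired (one-sample on differences) test: n = ((z_{α/2} + z_β) / d)².
z_{α/2} + z_β = 2.241 + 0.842 = 3.083.
n = (3.083 / 0.34)² = 9.068² = 82.22.
Round up.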